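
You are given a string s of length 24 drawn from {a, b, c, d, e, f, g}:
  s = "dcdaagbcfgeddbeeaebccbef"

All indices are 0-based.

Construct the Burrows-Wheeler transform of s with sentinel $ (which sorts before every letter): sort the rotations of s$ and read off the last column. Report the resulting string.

fdeaegdccbdbcd$eeagbbecaf

rank  rotation                   last
    0  $dcdaagbcfgeddbeeaebccbef  f
    1  aagbcfgeddbeeaebccbef$dcd  d
    2  aebccbef$dcdaagbcfgeddbee  e
    3  agbcfgeddbeeaebccbef$dcda  a
    4  bccbef$dcdaagbcfgeddbeeae  e
    5  bcfgeddbeeaebccbef$dcdaag  g
    6  beeaebccbef$dcdaagbcfgedd  d
    7  bef$dcdaagbcfgeddbeeaebcc  c
    8  cbef$dcdaagbcfgeddbeeaebc  c
    9  ccbef$dcdaagbcfgeddbeeaeb  b
   10  cdaagbcfgeddbeeaebccbef$d  d
   11  cfgeddbeeaebccbef$dcdaagb  b
   12  daagbcfgeddbeeaebccbef$dc  c
   13  dbeeaebccbef$dcdaagbcfged  d
   14  dcdaagbcfgeddbeeaebccbef$  $
   15  ddbeeaebccbef$dcdaagbcfge  e
   16  eaebccbef$dcdaagbcfgeddbe  e
   17  ebccbef$dcdaagbcfgeddbeea  a
   18  eddbeeaebccbef$dcdaagbcfg  g
   19  eeaebccbef$dcdaagbcfgeddb  b
   20  ef$dcdaagbcfgeddbeeaebccb  b
   21  f$dcdaagbcfgeddbeeaebccbe  e
   22  fgeddbeeaebccbef$dcdaagbc  c
   23  gbcfgeddbeeaebccbef$dcdaa  a
   24  geddbeeaebccbef$dcdaagbcf  f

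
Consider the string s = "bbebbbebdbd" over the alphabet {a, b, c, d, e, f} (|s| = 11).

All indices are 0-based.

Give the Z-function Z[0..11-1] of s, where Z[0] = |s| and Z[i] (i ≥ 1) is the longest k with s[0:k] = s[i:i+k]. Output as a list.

[11, 1, 0, 2, 4, 1, 0, 1, 0, 1, 0]

Z[0]=11
i=1: outside box; Z[1]=1 grow→box=[1,2)
i=2: outside box; Z[2]=0
i=3: outside box; Z[3]=2 grow→box=[3,5)
i=4: min(r-i=1, Z[1]=1)=1; Z[4]=4 grow→box=[4,8)
i=5: min(r-i=3, Z[1]=1)=1; Z[5]=1
i=6: min(r-i=2, Z[2]=0)=0; Z[6]=0
i=7: min(r-i=1, Z[3]=2)=1; Z[7]=1
i=8: outside box; Z[8]=0
i=9: outside box; Z[9]=1 grow→box=[9,10)
i=10: outside box; Z[10]=0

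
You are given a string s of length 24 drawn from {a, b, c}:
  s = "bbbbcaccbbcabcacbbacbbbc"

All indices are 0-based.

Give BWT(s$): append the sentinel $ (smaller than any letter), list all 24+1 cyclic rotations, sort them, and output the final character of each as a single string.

rank  rotation                   last
    0  $bbbbcaccbbcabcacbbacbbbc  c
    1  abcacbbacbbbc$bbbbcaccbbc  c
    2  acbbacbbbc$bbbbcaccbbcabc  c
    3  acbbbc$bbbbcaccbbcabcacbb  b
    4  accbbcabcacbbacbbbc$bbbbc  c
    5  bacbbbc$bbbbcaccbbcabcacb  b
    6  bbacbbbc$bbbbcaccbbcabcac  c
    7  bbbbcaccbbcabcacbbacbbbc$  $
    8  bbbc$bbbbcaccbbcabcacbbac  c
    9  bbbcaccbbcabcacbbacbbbc$b  b
   10  bbc$bbbbcaccbbcabcacbbacb  b
   11  bbcabcacbbacbbbc$bbbbcacc  c
   12  bbcaccbbcabcacbbacbbbc$bb  b
   13  bc$bbbbcaccbbcabcacbbacbb  b
   14  bcabcacbbacbbbc$bbbbcaccb  b
   15  bcacbbacbbbc$bbbbcaccbbca  a
   16  bcaccbbcabcacbbacbbbc$bbb  b
   17  c$bbbbcaccbbcabcacbbacbbb  b
   18  cabcacbbacbbbc$bbbbcaccbb  b
   19  cacbbacbbbc$bbbbcaccbbcab  b
   20  caccbbcabcacbbacbbbc$bbbb  b
   21  cbbacbbbc$bbbbcaccbbcabca  a
   22  cbbbc$bbbbcaccbbcabcacbba  a
   23  cbbcabcacbbacbbbc$bbbbcac  c
   24  ccbbcabcacbbacbbbc$bbbbca  a

cccbcbc$cbbcbbbabbbbbaaca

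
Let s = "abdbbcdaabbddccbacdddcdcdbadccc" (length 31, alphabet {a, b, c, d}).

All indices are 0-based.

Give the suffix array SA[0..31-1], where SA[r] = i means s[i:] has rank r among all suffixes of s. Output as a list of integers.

sorted suffixes:
  #0 SA[0]=7  'aabbddccbacdddcdcdbadccc'
  #1 SA[1]=8  'abbddccbacdddcdcdbadccc'
  #2 SA[2]=0  'abdbbcdaabbddccbacdddcdcdbadccc'
  #3 SA[3]=16  'acdddcdcdbadccc'
  #4 SA[4]=26  'adccc'
  #5 SA[5]=15  'bacdddcdcdbadccc'
  #6 SA[6]=25  'badccc'
  #7 SA[7]=3  'bbcdaabbddccbacdddcdcdbadccc'
  #8 SA[8]=9  'bbddccbacdddcdcdbadccc'
  #9 SA[9]=4  'bcdaabbddccbacdddcdcdbadccc'
  #10 SA[10]=1  'bdbbcdaabbddccbacdddcdcdbadccc'
  #11 SA[11]=10  'bddccbacdddcdcdbadccc'
  #12 SA[12]=30  'c'
  #13 SA[13]=14  'cbacdddcdcdbadccc'
  #14 SA[14]=29  'cc'
  #15 SA[15]=13  'ccbacdddcdcdbadccc'
  #16 SA[16]=28  'ccc'
  #17 SA[17]=5  'cdaabbddccbacdddcdcdbadccc'
  #18 SA[18]=23  'cdbadccc'
  #19 SA[19]=21  'cdcdbadccc'
  #20 SA[20]=17  'cdddcdcdbadccc'
  #21 SA[21]=6  'daabbddccbacdddcdcdbadccc'
  #22 SA[22]=24  'dbadccc'
  #23 SA[23]=2  'dbbcdaabbddccbacdddcdcdbadccc'
  #24 SA[24]=12  'dccbacdddcdcdbadccc'
  #25 SA[25]=27  'dccc'
  #26 SA[26]=22  'dcdbadccc'
  #27 SA[27]=20  'dcdcdbadccc'
  #28 SA[28]=11  'ddccbacdddcdcdbadccc'
  #29 SA[29]=19  'ddcdcdbadccc'
  #30 SA[30]=18  'dddcdcdbadccc'

[7, 8, 0, 16, 26, 15, 25, 3, 9, 4, 1, 10, 30, 14, 29, 13, 28, 5, 23, 21, 17, 6, 24, 2, 12, 27, 22, 20, 11, 19, 18]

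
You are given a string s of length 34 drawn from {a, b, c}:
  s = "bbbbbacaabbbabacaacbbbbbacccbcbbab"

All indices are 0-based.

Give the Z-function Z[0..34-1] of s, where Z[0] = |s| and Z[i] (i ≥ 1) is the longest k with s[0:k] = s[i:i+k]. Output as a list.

[34, 4, 3, 2, 1, 0, 0, 0, 0, 3, 2, 1, 0, 1, 0, 0, 0, 0, 0, 7, 4, 3, 2, 1, 0, 0, 0, 0, 1, 0, 2, 1, 0, 1]

Z[0]=34
i=1: fresh scan; Z[1]=4 extend→box=[1,5)
i=2: min(r-i=3, Z[1]=4)=3; Z[2]=3
i=3: min(r-i=2, Z[2]=3)=2; Z[3]=2
i=4: min(r-i=1, Z[3]=2)=1; Z[4]=1
i=5: fresh scan; Z[5]=0
i=6: fresh scan; Z[6]=0
i=7: fresh scan; Z[7]=0
i=8: fresh scan; Z[8]=0
i=9: fresh scan; Z[9]=3 extend→box=[9,12)
i=10: min(r-i=2, Z[1]=4)=2; Z[10]=2
i=11: min(r-i=1, Z[2]=3)=1; Z[11]=1
i=12: fresh scan; Z[12]=0
i=13: fresh scan; Z[13]=1 extend→box=[13,14)
i=14: fresh scan; Z[14]=0
i=15: fresh scan; Z[15]=0
i=16: fresh scan; Z[16]=0
i=17: fresh scan; Z[17]=0
i=18: fresh scan; Z[18]=0
i=19: fresh scan; Z[19]=7 extend→box=[19,26)
i=20: min(r-i=6, Z[1]=4)=4; Z[20]=4
i=21: min(r-i=5, Z[2]=3)=3; Z[21]=3
i=22: min(r-i=4, Z[3]=2)=2; Z[22]=2
i=23: min(r-i=3, Z[4]=1)=1; Z[23]=1
i=24: min(r-i=2, Z[5]=0)=0; Z[24]=0
i=25: min(r-i=1, Z[6]=0)=0; Z[25]=0
i=26: fresh scan; Z[26]=0
i=27: fresh scan; Z[27]=0
i=28: fresh scan; Z[28]=1 extend→box=[28,29)
i=29: fresh scan; Z[29]=0
i=30: fresh scan; Z[30]=2 extend→box=[30,32)
i=31: min(r-i=1, Z[1]=4)=1; Z[31]=1
i=32: fresh scan; Z[32]=0
i=33: fresh scan; Z[33]=1 extend→box=[33,34)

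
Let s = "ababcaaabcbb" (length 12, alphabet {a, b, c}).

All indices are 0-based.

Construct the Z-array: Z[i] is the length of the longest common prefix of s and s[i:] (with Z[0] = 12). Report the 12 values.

Z[0]=12
i=1: outside box; Z[1]=0
i=2: outside box; Z[2]=2 extend→box=[2,4)
i=3: min(r-i=1, Z[1]=0)=0; Z[3]=0
i=4: outside box; Z[4]=0
i=5: outside box; Z[5]=1 extend→box=[5,6)
i=6: outside box; Z[6]=1 extend→box=[6,7)
i=7: outside box; Z[7]=2 extend→box=[7,9)
i=8: min(r-i=1, Z[1]=0)=0; Z[8]=0
i=9: outside box; Z[9]=0
i=10: outside box; Z[10]=0
i=11: outside box; Z[11]=0

[12, 0, 2, 0, 0, 1, 1, 2, 0, 0, 0, 0]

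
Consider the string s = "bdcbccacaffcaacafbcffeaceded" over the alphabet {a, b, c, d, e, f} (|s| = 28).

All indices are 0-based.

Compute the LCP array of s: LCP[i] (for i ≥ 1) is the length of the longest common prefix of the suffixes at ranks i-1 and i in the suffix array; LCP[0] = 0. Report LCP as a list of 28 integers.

[0, 1, 4, 2, 1, 2, 0, 2, 1, 0, 2, 2, 3, 1, 1, 1, 1, 0, 1, 1, 0, 1, 2, 0, 1, 1, 1, 2]

sorted suffixes:
  #0 SA[0]=12  'aacafbcffeaceded'
  #1 SA[1]=13  'acafbcffeaceded'
  #2 SA[2]=6  'acaffcaacafbcffeaceded'
  #3 SA[3]=22  'aceded'
  #4 SA[4]=15  'afbcffeaceded'
  #5 SA[5]=8  'affcaacafbcffeaceded'
  #6 SA[6]=3  'bccacaffcaacafbcffeaceded'
  #7 SA[7]=17  'bcffeaceded'
  #8 SA[8]=0  'bdcbccacaffcaacafbcffeaceded'
  #9 SA[9]=11  'caacafbcffeaceded'
  #10 SA[10]=5  'cacaffcaacafbcffeaceded'
  #11 SA[11]=14  'cafbcffeaceded'
  #12 SA[12]=7  'caffcaacafbcffeaceded'
  #13 SA[13]=2  'cbccacaffcaacafbcffeaceded'
  #14 SA[14]=4  'ccacaffcaacafbcffeaceded'
  #15 SA[15]=23  'ceded'
  #16 SA[16]=18  'cffeaceded'
  #17 SA[17]=27  'd'
  #18 SA[18]=1  'dcbccacaffcaacafbcffeaceded'
  #19 SA[19]=25  'ded'
  #20 SA[20]=21  'eaceded'
  #21 SA[21]=26  'ed'
  #22 SA[22]=24  'eded'
  #23 SA[23]=16  'fbcffeaceded'
  #24 SA[24]=10  'fcaacafbcffeaceded'
  #25 SA[25]=20  'feaceded'
  #26 SA[26]=9  'ffcaacafbcffeaceded'
  #27 SA[27]=19  'ffeaceded'

SA = [12, 13, 6, 22, 15, 8, 3, 17, 0, 11, 5, 14, 7, 2, 4, 23, 18, 27, 1, 25, 21, 26, 24, 16, 10, 20, 9, 19]
rank  pair      lcp
   1  s[12:],s[13:]  1  'a'
   2  s[13:],s[6:]  4  'acaf'
   3  s[6:],s[22:]  2  'ac'
   4  s[22:],s[15:]  1  'a'
   5  s[15:],s[8:]  2  'af'
   6  s[8:],s[3:]  0  ''
   7  s[3:],s[17:]  2  'bc'
   8  s[17:],s[0:]  1  'b'
   9  s[0:],s[11:]  0  ''
  10  s[11:],s[5:]  2  'ca'
  11  s[5:],s[14:]  2  'ca'
  12  s[14:],s[7:]  3  'caf'
  13  s[7:],s[2:]  1  'c'
  14  s[2:],s[4:]  1  'c'
  15  s[4:],s[23:]  1  'c'
  16  s[23:],s[18:]  1  'c'
  17  s[18:],s[27:]  0  ''
  18  s[27:],s[1:]  1  'd'
  19  s[1:],s[25:]  1  'd'
  20  s[25:],s[21:]  0  ''
  21  s[21:],s[26:]  1  'e'
  22  s[26:],s[24:]  2  'ed'
  23  s[24:],s[16:]  0  ''
  24  s[16:],s[10:]  1  'f'
  25  s[10:],s[20:]  1  'f'
  26  s[20:],s[9:]  1  'f'
  27  s[9:],s[19:]  2  'ff'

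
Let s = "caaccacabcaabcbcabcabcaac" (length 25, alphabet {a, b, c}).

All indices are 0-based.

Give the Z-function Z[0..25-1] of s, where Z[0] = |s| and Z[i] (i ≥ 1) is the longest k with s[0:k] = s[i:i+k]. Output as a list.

Z[0]=25
i=1: fresh scan; Z[1]=0
i=2: fresh scan; Z[2]=0
i=3: fresh scan; Z[3]=1 scan→box=[3,4)
i=4: fresh scan; Z[4]=2 scan→box=[4,6)
i=5: min(r-i=1, Z[1]=0)=0; Z[5]=0
i=6: fresh scan; Z[6]=2 scan→box=[6,8)
i=7: min(r-i=1, Z[1]=0)=0; Z[7]=0
i=8: fresh scan; Z[8]=0
i=9: fresh scan; Z[9]=3 scan→box=[9,12)
i=10: min(r-i=2, Z[1]=0)=0; Z[10]=0
i=11: min(r-i=1, Z[2]=0)=0; Z[11]=0
i=12: fresh scan; Z[12]=0
i=13: fresh scan; Z[13]=1 scan→box=[13,14)
i=14: fresh scan; Z[14]=0
i=15: fresh scan; Z[15]=2 scan→box=[15,17)
i=16: min(r-i=1, Z[1]=0)=0; Z[16]=0
i=17: fresh scan; Z[17]=0
i=18: fresh scan; Z[18]=2 scan→box=[18,20)
i=19: min(r-i=1, Z[1]=0)=0; Z[19]=0
i=20: fresh scan; Z[20]=0
i=21: fresh scan; Z[21]=4 scan→box=[21,25)
i=22: min(r-i=3, Z[1]=0)=0; Z[22]=0
i=23: min(r-i=2, Z[2]=0)=0; Z[23]=0
i=24: min(r-i=1, Z[3]=1)=1; Z[24]=1

[25, 0, 0, 1, 2, 0, 2, 0, 0, 3, 0, 0, 0, 1, 0, 2, 0, 0, 2, 0, 0, 4, 0, 0, 1]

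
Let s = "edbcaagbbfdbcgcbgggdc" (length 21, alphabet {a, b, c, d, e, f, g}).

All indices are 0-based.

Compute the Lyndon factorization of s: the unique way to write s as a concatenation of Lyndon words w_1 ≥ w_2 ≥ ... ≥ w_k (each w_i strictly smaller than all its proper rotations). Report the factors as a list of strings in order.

emit factor 1: 'e' (i=0, period=1)
emit factor 2: 'd' (i=1, period=1)
emit factor 3: 'bc' (i=2, period=2)
emit factor 4: 'aagbbfdbcgcbgggdc' (i=4, period=17)

["e", "d", "bc", "aagbbfdbcgcbgggdc"]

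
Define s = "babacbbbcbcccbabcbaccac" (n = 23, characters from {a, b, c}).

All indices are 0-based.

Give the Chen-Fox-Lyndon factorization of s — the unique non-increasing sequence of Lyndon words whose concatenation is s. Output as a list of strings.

emit factor 1: 'b' (i=0, period=1)
emit factor 2: 'abacbbbcbcccbabcbaccac' (i=1, period=22)

["b", "abacbbbcbcccbabcbaccac"]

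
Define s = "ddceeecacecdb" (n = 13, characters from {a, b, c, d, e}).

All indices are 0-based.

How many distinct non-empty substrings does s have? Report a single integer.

80

rank→(start, suffix):
  0 → (7, 'acecdb')
  1 → (12, 'b')
  2 → (6, 'cacecdb')
  3 → (10, 'cdb')
  4 → (8, 'cecdb')
  5 → (2, 'ceeecacecdb')
  6 → (11, 'db')
  7 → (1, 'dceeecacecdb')
  8 → (0, 'ddceeecacecdb')
  9 → (5, 'ecacecdb')
  10 → (9, 'ecdb')
  11 → (4, 'eecacecdb')
  12 → (3, 'eeecacecdb')

SA = [7, 12, 6, 10, 8, 2, 11, 1, 0, 5, 9, 4, 3]
[i] adj suffixes → lcp
  [1] 7/12 → 0 ('')
  [2] 12/6 → 0 ('')
  [3] 6/10 → 1 ('c')
  [4] 10/8 → 1 ('c')
  [5] 8/2 → 2 ('ce')
  [6] 2/11 → 0 ('')
  [7] 11/1 → 1 ('d')
  [8] 1/0 → 1 ('d')
  [9] 0/5 → 0 ('')
  [10] 5/9 → 2 ('ec')
  [11] 9/4 → 1 ('e')
  [12] 4/3 → 2 ('ee')

n(n+1)/2 = 13·14/2 = 91
Σ LCP = 0 + 0 + 0 + 1 + 1 + 2 + 0 + 1 + 1 + 0 + 2 + 1 + 2 = 11
distinct = 91 − 11 = 80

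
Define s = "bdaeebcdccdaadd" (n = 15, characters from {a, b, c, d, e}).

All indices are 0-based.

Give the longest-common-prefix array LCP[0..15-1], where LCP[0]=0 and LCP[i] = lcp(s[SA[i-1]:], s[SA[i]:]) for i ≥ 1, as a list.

rank→(start, suffix):
  0 → (11, 'aadd')
  1 → (12, 'add')
  2 → (2, 'aeebcdccdaadd')
  3 → (5, 'bcdccdaadd')
  4 → (0, 'bdaeebcdccdaadd')
  5 → (8, 'ccdaadd')
  6 → (9, 'cdaadd')
  7 → (6, 'cdccdaadd')
  8 → (14, 'd')
  9 → (10, 'daadd')
  10 → (1, 'daeebcdccdaadd')
  11 → (7, 'dccdaadd')
  12 → (13, 'dd')
  13 → (4, 'ebcdccdaadd')
  14 → (3, 'eebcdccdaadd')

SA = [11, 12, 2, 5, 0, 8, 9, 6, 14, 10, 1, 7, 13, 4, 3]
[i] adj suffixes → lcp
  [1] 11/12 → 1 ('a')
  [2] 12/2 → 1 ('a')
  [3] 2/5 → 0 ('')
  [4] 5/0 → 1 ('b')
  [5] 0/8 → 0 ('')
  [6] 8/9 → 1 ('c')
  [7] 9/6 → 2 ('cd')
  [8] 6/14 → 0 ('')
  [9] 14/10 → 1 ('d')
  [10] 10/1 → 2 ('da')
  [11] 1/7 → 1 ('d')
  [12] 7/13 → 1 ('d')
  [13] 13/4 → 0 ('')
  [14] 4/3 → 1 ('e')

[0, 1, 1, 0, 1, 0, 1, 2, 0, 1, 2, 1, 1, 0, 1]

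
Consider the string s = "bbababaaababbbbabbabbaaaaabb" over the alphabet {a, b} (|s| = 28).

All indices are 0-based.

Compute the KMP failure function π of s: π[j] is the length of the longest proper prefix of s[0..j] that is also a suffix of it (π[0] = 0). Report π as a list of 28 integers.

π[0] = 0
j=1 s[j]='b': π[1]=1 (border 'b')
j=2 s[j]='a': k: 1→0; π[2]=0 (border '')
j=3 s[j]='b': π[3]=1 (border 'b')
j=4 s[j]='a': k: 1→0; π[4]=0 (border '')
j=5 s[j]='b': π[5]=1 (border 'b')
j=6 s[j]='a': k: 1→0; π[6]=0 (border '')
j=7 s[j]='a': π[7]=0 (border '')
j=8 s[j]='a': π[8]=0 (border '')
j=9 s[j]='b': π[9]=1 (border 'b')
j=10 s[j]='a': k: 1→0; π[10]=0 (border '')
j=11 s[j]='b': π[11]=1 (border 'b')
j=12 s[j]='b': π[12]=2 (border 'bb')
j=13 s[j]='b': k: 2→1; π[13]=2 (border 'bb')
j=14 s[j]='b': k: 2→1; π[14]=2 (border 'bb')
j=15 s[j]='a': π[15]=3 (border 'bba')
j=16 s[j]='b': π[16]=4 (border 'bbab')
j=17 s[j]='b': k: 4→1; π[17]=2 (border 'bb')
j=18 s[j]='a': π[18]=3 (border 'bba')
j=19 s[j]='b': π[19]=4 (border 'bbab')
j=20 s[j]='b': k: 4→1; π[20]=2 (border 'bb')
j=21 s[j]='a': π[21]=3 (border 'bba')
j=22 s[j]='a': k: 3→0; π[22]=0 (border '')
j=23 s[j]='a': π[23]=0 (border '')
j=24 s[j]='a': π[24]=0 (border '')
j=25 s[j]='a': π[25]=0 (border '')
j=26 s[j]='b': π[26]=1 (border 'b')
j=27 s[j]='b': π[27]=2 (border 'bb')

[0, 1, 0, 1, 0, 1, 0, 0, 0, 1, 0, 1, 2, 2, 2, 3, 4, 2, 3, 4, 2, 3, 0, 0, 0, 0, 1, 2]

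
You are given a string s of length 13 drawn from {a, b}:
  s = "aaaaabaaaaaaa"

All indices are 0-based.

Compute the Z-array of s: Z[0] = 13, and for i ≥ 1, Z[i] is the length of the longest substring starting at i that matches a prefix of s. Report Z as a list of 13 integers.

[13, 4, 3, 2, 1, 0, 5, 5, 5, 4, 3, 2, 1]

Z[0]=13
i=1: fresh scan; Z[1]=4 scan→box=[1,5)
i=2: min(r-i=3, Z[1]=4)=3; Z[2]=3
i=3: min(r-i=2, Z[2]=3)=2; Z[3]=2
i=4: min(r-i=1, Z[3]=2)=1; Z[4]=1
i=5: fresh scan; Z[5]=0
i=6: fresh scan; Z[6]=5 scan→box=[6,11)
i=7: min(r-i=4, Z[1]=4)=4; Z[7]=5 scan→box=[7,12)
i=8: min(r-i=4, Z[1]=4)=4; Z[8]=5 scan→box=[8,13)
i=9: min(r-i=4, Z[1]=4)=4; Z[9]=4
i=10: min(r-i=3, Z[2]=3)=3; Z[10]=3
i=11: min(r-i=2, Z[3]=2)=2; Z[11]=2
i=12: min(r-i=1, Z[4]=1)=1; Z[12]=1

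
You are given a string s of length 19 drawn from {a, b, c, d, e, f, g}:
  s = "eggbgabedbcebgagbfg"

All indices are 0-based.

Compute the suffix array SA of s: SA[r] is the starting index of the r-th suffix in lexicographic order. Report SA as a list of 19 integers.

sorted suffixes:
  #0 SA[0]=5  'abedbcebgagbfg'
  #1 SA[1]=14  'agbfg'
  #2 SA[2]=9  'bcebgagbfg'
  #3 SA[3]=6  'bedbcebgagbfg'
  #4 SA[4]=16  'bfg'
  #5 SA[5]=3  'bgabedbcebgagbfg'
  #6 SA[6]=12  'bgagbfg'
  #7 SA[7]=10  'cebgagbfg'
  #8 SA[8]=8  'dbcebgagbfg'
  #9 SA[9]=11  'ebgagbfg'
  #10 SA[10]=7  'edbcebgagbfg'
  #11 SA[11]=0  'eggbgabedbcebgagbfg'
  #12 SA[12]=17  'fg'
  #13 SA[13]=18  'g'
  #14 SA[14]=4  'gabedbcebgagbfg'
  #15 SA[15]=13  'gagbfg'
  #16 SA[16]=15  'gbfg'
  #17 SA[17]=2  'gbgabedbcebgagbfg'
  #18 SA[18]=1  'ggbgabedbcebgagbfg'

[5, 14, 9, 6, 16, 3, 12, 10, 8, 11, 7, 0, 17, 18, 4, 13, 15, 2, 1]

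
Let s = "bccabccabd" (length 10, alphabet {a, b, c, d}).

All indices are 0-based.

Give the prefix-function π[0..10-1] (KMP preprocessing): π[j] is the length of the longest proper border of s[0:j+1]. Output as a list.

π[0] = 0
j=1 s[j]='c': π[1]=0 (border '')
j=2 s[j]='c': π[2]=0 (border '')
j=3 s[j]='a': π[3]=0 (border '')
j=4 s[j]='b': π[4]=1 (border 'b')
j=5 s[j]='c': π[5]=2 (border 'bc')
j=6 s[j]='c': π[6]=3 (border 'bcc')
j=7 s[j]='a': π[7]=4 (border 'bcca')
j=8 s[j]='b': π[8]=5 (border 'bccab')
j=9 s[j]='d': k: 5→1→0; π[9]=0 (border '')

[0, 0, 0, 0, 1, 2, 3, 4, 5, 0]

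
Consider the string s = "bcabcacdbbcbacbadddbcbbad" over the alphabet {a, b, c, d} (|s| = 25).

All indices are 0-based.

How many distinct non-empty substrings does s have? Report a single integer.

287

rank→(start, suffix):
  0 → (2, 'abcacdbbcbacbadddbcbbad')
  1 → (12, 'acbadddbcbbad')
  2 → (5, 'acdbbcbacbadddbcbbad')
  3 → (23, 'ad')
  4 → (15, 'adddbcbbad')
  5 → (11, 'bacbadddbcbbad')
  6 → (22, 'bad')
  7 → (14, 'badddbcbbad')
  8 → (21, 'bbad')
  9 → (8, 'bbcbacbadddbcbbad')
  10 → (0, 'bcabcacdbbcbacbadddbcbbad')
  11 → (3, 'bcacdbbcbacbadddbcbbad')
  12 → (9, 'bcbacbadddbcbbad')
  13 → (19, 'bcbbad')
  14 → (1, 'cabcacdbbcbacbadddbcbbad')
  15 → (4, 'cacdbbcbacbadddbcbbad')
  16 → (10, 'cbacbadddbcbbad')
  17 → (13, 'cbadddbcbbad')
  18 → (20, 'cbbad')
  19 → (6, 'cdbbcbacbadddbcbbad')
  20 → (24, 'd')
  21 → (7, 'dbbcbacbadddbcbbad')
  22 → (18, 'dbcbbad')
  23 → (17, 'ddbcbbad')
  24 → (16, 'dddbcbbad')

SA = [2, 12, 5, 23, 15, 11, 22, 14, 21, 8, 0, 3, 9, 19, 1, 4, 10, 13, 20, 6, 24, 7, 18, 17, 16]
rank  pair      lcp
   1  s[2:],s[12:]  1  'a'
   2  s[12:],s[5:]  2  'ac'
   3  s[5:],s[23:]  1  'a'
   4  s[23:],s[15:]  2  'ad'
   5  s[15:],s[11:]  0  ''
   6  s[11:],s[22:]  2  'ba'
   7  s[22:],s[14:]  3  'bad'
   8  s[14:],s[21:]  1  'b'
   9  s[21:],s[8:]  2  'bb'
  10  s[8:],s[0:]  1  'b'
  11  s[0:],s[3:]  3  'bca'
  12  s[3:],s[9:]  2  'bc'
  13  s[9:],s[19:]  3  'bcb'
  14  s[19:],s[1:]  0  ''
  15  s[1:],s[4:]  2  'ca'
  16  s[4:],s[10:]  1  'c'
  17  s[10:],s[13:]  3  'cba'
  18  s[13:],s[20:]  2  'cb'
  19  s[20:],s[6:]  1  'c'
  20  s[6:],s[24:]  0  ''
  21  s[24:],s[7:]  1  'd'
  22  s[7:],s[18:]  2  'db'
  23  s[18:],s[17:]  1  'd'
  24  s[17:],s[16:]  2  'dd'

n(n+1)/2 = 25·26/2 = 325
Σ LCP = 0 + 1 + 2 + 1 + 2 + 0 + 2 + 3 + 1 + 2 + 1 + 3 + 2 + 3 + 0 + 2 + 1 + 3 + 2 + 1 + 0 + 1 + 2 + 1 + 2 = 38
distinct = 325 − 38 = 287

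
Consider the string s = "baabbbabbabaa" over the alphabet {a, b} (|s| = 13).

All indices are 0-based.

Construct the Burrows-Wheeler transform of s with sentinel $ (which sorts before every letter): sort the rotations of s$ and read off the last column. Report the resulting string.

aabbbbaa$bbaba

rank  rotation        last
    0  $baabbbabbabaa  a
    1  a$baabbbabbaba  a
    2  aa$baabbbabbab  b
    3  aabbbabbabaa$b  b
    4  abaa$baabbbabb  b
    5  abbabaa$baabbb  b
    6  abbbabbabaa$ba  a
    7  baa$baabbbabba  a
    8  baabbbabbabaa$  $
    9  babaa$baabbbab  b
   10  babbabaa$baabb  b
   11  bbabaa$baabbba  a
   12  bbabbabaa$baab  b
   13  bbbabbabaa$baa  a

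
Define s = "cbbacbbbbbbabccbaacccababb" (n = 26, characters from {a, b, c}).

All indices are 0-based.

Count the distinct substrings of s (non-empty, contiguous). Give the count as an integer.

sorted suffixes:
  #0 SA[0]=16  'aacccababb'
  #1 SA[1]=21  'ababb'
  #2 SA[2]=23  'abb'
  #3 SA[3]=11  'abccbaacccababb'
  #4 SA[4]=3  'acbbbbbbabccbaacccababb'
  #5 SA[5]=17  'acccababb'
  #6 SA[6]=25  'b'
  #7 SA[7]=15  'baacccababb'
  #8 SA[8]=22  'babb'
  #9 SA[9]=10  'babccbaacccababb'
  #10 SA[10]=2  'bacbbbbbbabccbaacccababb'
  #11 SA[11]=24  'bb'
  #12 SA[12]=9  'bbabccbaacccababb'
  #13 SA[13]=1  'bbacbbbbbbabccbaacccababb'
  #14 SA[14]=8  'bbbabccbaacccababb'
  #15 SA[15]=7  'bbbbabccbaacccababb'
  #16 SA[16]=6  'bbbbbabccbaacccababb'
  #17 SA[17]=5  'bbbbbbabccbaacccababb'
  #18 SA[18]=12  'bccbaacccababb'
  #19 SA[19]=20  'cababb'
  #20 SA[20]=14  'cbaacccababb'
  #21 SA[21]=0  'cbbacbbbbbbabccbaacccababb'
  #22 SA[22]=4  'cbbbbbbabccbaacccababb'
  #23 SA[23]=19  'ccababb'
  #24 SA[24]=13  'ccbaacccababb'
  #25 SA[25]=18  'cccababb'

SA = [16, 21, 23, 11, 3, 17, 25, 15, 22, 10, 2, 24, 9, 1, 8, 7, 6, 5, 12, 20, 14, 0, 4, 19, 13, 18]
i: (SA[i-1],SA[i]) lcp shared
  1: (16,21) 1 'a'
  2: (21,23) 2 'ab'
  3: (23,11) 2 'ab'
  4: (11,3) 1 'a'
  5: (3,17) 2 'ac'
  6: (17,25) 0 ''
  7: (25,15) 1 'b'
  8: (15,22) 2 'ba'
  9: (22,10) 3 'bab'
  10: (10,2) 2 'ba'
  11: (2,24) 1 'b'
  12: (24,9) 2 'bb'
  13: (9,1) 3 'bba'
  14: (1,8) 2 'bb'
  15: (8,7) 3 'bbb'
  16: (7,6) 4 'bbbb'
  17: (6,5) 5 'bbbbb'
  18: (5,12) 1 'b'
  19: (12,20) 0 ''
  20: (20,14) 1 'c'
  21: (14,0) 2 'cb'
  22: (0,4) 3 'cbb'
  23: (4,19) 1 'c'
  24: (19,13) 2 'cc'
  25: (13,18) 2 'cc'

n(n+1)/2 = 26·27/2 = 351
Σ LCP = 0 + 1 + 2 + 2 + 1 + 2 + 0 + 1 + 2 + 3 + 2 + 1 + 2 + 3 + 2 + 3 + 4 + 5 + 1 + 0 + 1 + 2 + 3 + 1 + 2 + 2 = 48
distinct = 351 − 48 = 303

303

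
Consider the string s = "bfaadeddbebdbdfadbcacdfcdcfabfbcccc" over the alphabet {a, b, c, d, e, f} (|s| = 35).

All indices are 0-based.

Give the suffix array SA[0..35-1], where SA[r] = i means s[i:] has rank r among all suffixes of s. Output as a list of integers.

[2, 27, 19, 15, 3, 17, 30, 10, 12, 8, 0, 28, 34, 18, 33, 32, 31, 23, 20, 25, 16, 11, 7, 24, 6, 4, 13, 21, 9, 5, 1, 26, 14, 29, 22]

rank | idx | suffix
   0 |   2 | aadeddbebdbdfadbcacdfcdcfabfbcccc
   1 |  27 | abfbcccc
   2 |  19 | acdfcdcfabfbcccc
   3 |  15 | adbcacdfcdcfabfbcccc
   4 |   3 | adeddbebdbdfadbcacdfcdcfabfbcccc
   5 |  17 | bcacdfcdcfabfbcccc
   6 |  30 | bcccc
   7 |  10 | bdbdfadbcacdfcdcfabfbcccc
   8 |  12 | bdfadbcacdfcdcfabfbcccc
   9 |   8 | bebdbdfadbcacdfcdcfabfbcccc
  10 |   0 | bfaadeddbebdbdfadbcacdfcdcfabfbcccc
  11 |  28 | bfbcccc
  12 |  34 | c
  13 |  18 | cacdfcdcfabfbcccc
  14 |  33 | cc
  15 |  32 | ccc
  16 |  31 | cccc
  17 |  23 | cdcfabfbcccc
  18 |  20 | cdfcdcfabfbcccc
  19 |  25 | cfabfbcccc
  20 |  16 | dbcacdfcdcfabfbcccc
  21 |  11 | dbdfadbcacdfcdcfabfbcccc
  22 |   7 | dbebdbdfadbcacdfcdcfabfbcccc
  23 |  24 | dcfabfbcccc
  24 |   6 | ddbebdbdfadbcacdfcdcfabfbcccc
  25 |   4 | deddbebdbdfadbcacdfcdcfabfbcccc
  26 |  13 | dfadbcacdfcdcfabfbcccc
  27 |  21 | dfcdcfabfbcccc
  28 |   9 | ebdbdfadbcacdfcdcfabfbcccc
  29 |   5 | eddbebdbdfadbcacdfcdcfabfbcccc
  30 |   1 | faadeddbebdbdfadbcacdfcdcfabfbcccc
  31 |  26 | fabfbcccc
  32 |  14 | fadbcacdfcdcfabfbcccc
  33 |  29 | fbcccc
  34 |  22 | fcdcfabfbcccc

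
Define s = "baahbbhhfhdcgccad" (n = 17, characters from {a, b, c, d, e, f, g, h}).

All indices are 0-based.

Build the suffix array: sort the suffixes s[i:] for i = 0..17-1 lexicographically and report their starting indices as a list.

[1, 15, 2, 0, 4, 5, 14, 13, 11, 16, 10, 8, 12, 3, 9, 7, 6]

rank→(start, suffix):
  0 → (1, 'aahbbhhfhdcgccad')
  1 → (15, 'ad')
  2 → (2, 'ahbbhhfhdcgccad')
  3 → (0, 'baahbbhhfhdcgccad')
  4 → (4, 'bbhhfhdcgccad')
  5 → (5, 'bhhfhdcgccad')
  6 → (14, 'cad')
  7 → (13, 'ccad')
  8 → (11, 'cgccad')
  9 → (16, 'd')
  10 → (10, 'dcgccad')
  11 → (8, 'fhdcgccad')
  12 → (12, 'gccad')
  13 → (3, 'hbbhhfhdcgccad')
  14 → (9, 'hdcgccad')
  15 → (7, 'hfhdcgccad')
  16 → (6, 'hhfhdcgccad')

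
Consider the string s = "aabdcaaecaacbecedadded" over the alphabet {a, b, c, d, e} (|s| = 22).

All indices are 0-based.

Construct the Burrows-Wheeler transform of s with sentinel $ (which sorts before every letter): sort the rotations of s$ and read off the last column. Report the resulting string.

rank  rotation                 last
    0  $aabdcaaecaacbecedadded  d
    1  aabdcaaecaacbecedadded$  $
    2  aacbecedadded$aabdcaaec  c
    3  aaecaacbecedadded$aabdc  c
    4  abdcaaecaacbecedadded$a  a
    5  acbecedadded$aabdcaaeca  a
    6  added$aabdcaaecaacbeced  d
    7  aecaacbecedadded$aabdca  a
    8  bdcaaecaacbecedadded$aa  a
    9  becedadded$aabdcaaecaac  c
   10  caacbecedadded$aabdcaae  e
   11  caaecaacbecedadded$aabd  d
   12  cbecedadded$aabdcaaecaa  a
   13  cedadded$aabdcaaecaacbe  e
   14  d$aabdcaaecaacbecedadde  e
   15  dadded$aabdcaaecaacbece  e
   16  dcaaecaacbecedadded$aab  b
   17  dded$aabdcaaecaacbeceda  a
   18  ded$aabdcaaecaacbecedad  d
   19  ecaacbecedadded$aabdcaa  a
   20  ecedadded$aabdcaaecaacb  b
   21  ed$aabdcaaecaacbecedadd  d
   22  edadded$aabdcaaecaacbec  c

d$ccaadaacedaeeebadabdc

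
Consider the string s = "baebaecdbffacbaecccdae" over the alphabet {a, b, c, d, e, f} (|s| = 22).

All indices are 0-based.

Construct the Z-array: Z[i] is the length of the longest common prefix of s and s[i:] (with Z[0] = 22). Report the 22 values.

[22, 0, 0, 3, 0, 0, 0, 0, 1, 0, 0, 0, 0, 3, 0, 0, 0, 0, 0, 0, 0, 0]

Z[0]=22
i=1: i≥r, start 0; Z[1]=0
i=2: i≥r, start 0; Z[2]=0
i=3: i≥r, start 0; Z[3]=3 grow→box=[3,6)
i=4: min(r-i=2, Z[1]=0)=0; Z[4]=0
i=5: min(r-i=1, Z[2]=0)=0; Z[5]=0
i=6: i≥r, start 0; Z[6]=0
i=7: i≥r, start 0; Z[7]=0
i=8: i≥r, start 0; Z[8]=1 grow→box=[8,9)
i=9: i≥r, start 0; Z[9]=0
i=10: i≥r, start 0; Z[10]=0
i=11: i≥r, start 0; Z[11]=0
i=12: i≥r, start 0; Z[12]=0
i=13: i≥r, start 0; Z[13]=3 grow→box=[13,16)
i=14: min(r-i=2, Z[1]=0)=0; Z[14]=0
i=15: min(r-i=1, Z[2]=0)=0; Z[15]=0
i=16: i≥r, start 0; Z[16]=0
i=17: i≥r, start 0; Z[17]=0
i=18: i≥r, start 0; Z[18]=0
i=19: i≥r, start 0; Z[19]=0
i=20: i≥r, start 0; Z[20]=0
i=21: i≥r, start 0; Z[21]=0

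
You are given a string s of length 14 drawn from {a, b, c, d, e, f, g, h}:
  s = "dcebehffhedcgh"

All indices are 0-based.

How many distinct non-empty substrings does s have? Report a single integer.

rank→(start, suffix):
  0 → (3, 'behffhedcgh')
  1 → (1, 'cebehffhedcgh')
  2 → (11, 'cgh')
  3 → (0, 'dcebehffhedcgh')
  4 → (10, 'dcgh')
  5 → (2, 'ebehffhedcgh')
  6 → (9, 'edcgh')
  7 → (4, 'ehffhedcgh')
  8 → (6, 'ffhedcgh')
  9 → (7, 'fhedcgh')
  10 → (12, 'gh')
  11 → (13, 'h')
  12 → (8, 'hedcgh')
  13 → (5, 'hffhedcgh')

SA = [3, 1, 11, 0, 10, 2, 9, 4, 6, 7, 12, 13, 8, 5]
[i] adj suffixes → lcp
  [1] 3/1 → 0 ('')
  [2] 1/11 → 1 ('c')
  [3] 11/0 → 0 ('')
  [4] 0/10 → 2 ('dc')
  [5] 10/2 → 0 ('')
  [6] 2/9 → 1 ('e')
  [7] 9/4 → 1 ('e')
  [8] 4/6 → 0 ('')
  [9] 6/7 → 1 ('f')
  [10] 7/12 → 0 ('')
  [11] 12/13 → 0 ('')
  [12] 13/8 → 1 ('h')
  [13] 8/5 → 1 ('h')

n(n+1)/2 = 14·15/2 = 105
Σ LCP = 0 + 0 + 1 + 0 + 2 + 0 + 1 + 1 + 0 + 1 + 0 + 0 + 1 + 1 = 8
distinct = 105 − 8 = 97

97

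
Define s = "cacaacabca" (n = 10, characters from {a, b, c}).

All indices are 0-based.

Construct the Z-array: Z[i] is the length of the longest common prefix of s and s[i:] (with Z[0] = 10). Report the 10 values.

[10, 0, 2, 0, 0, 2, 0, 0, 2, 0]

Z[0]=10
i=1: i≥r, start 0; Z[1]=0
i=2: i≥r, start 0; Z[2]=2 grow→box=[2,4)
i=3: min(r-i=1, Z[1]=0)=0; Z[3]=0
i=4: i≥r, start 0; Z[4]=0
i=5: i≥r, start 0; Z[5]=2 grow→box=[5,7)
i=6: min(r-i=1, Z[1]=0)=0; Z[6]=0
i=7: i≥r, start 0; Z[7]=0
i=8: i≥r, start 0; Z[8]=2 grow→box=[8,10)
i=9: min(r-i=1, Z[1]=0)=0; Z[9]=0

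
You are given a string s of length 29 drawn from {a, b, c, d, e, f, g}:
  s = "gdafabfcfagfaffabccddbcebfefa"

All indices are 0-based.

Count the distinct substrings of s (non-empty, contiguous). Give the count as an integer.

sorted suffixes:
  #0 SA[0]=28  'a'
  #1 SA[1]=15  'abccddbcebfefa'
  #2 SA[2]=4  'abfcfagfaffabccddbcebfefa'
  #3 SA[3]=2  'afabfcfagfaffabccddbcebfefa'
  #4 SA[4]=12  'affabccddbcebfefa'
  #5 SA[5]=9  'agfaffabccddbcebfefa'
  #6 SA[6]=16  'bccddbcebfefa'
  #7 SA[7]=21  'bcebfefa'
  #8 SA[8]=5  'bfcfagfaffabccddbcebfefa'
  #9 SA[9]=24  'bfefa'
  #10 SA[10]=17  'ccddbcebfefa'
  #11 SA[11]=18  'cddbcebfefa'
  #12 SA[12]=22  'cebfefa'
  #13 SA[13]=7  'cfagfaffabccddbcebfefa'
  #14 SA[14]=1  'dafabfcfagfaffabccddbcebfefa'
  #15 SA[15]=20  'dbcebfefa'
  #16 SA[16]=19  'ddbcebfefa'
  #17 SA[17]=23  'ebfefa'
  #18 SA[18]=26  'efa'
  #19 SA[19]=27  'fa'
  #20 SA[20]=14  'fabccddbcebfefa'
  #21 SA[21]=3  'fabfcfagfaffabccddbcebfefa'
  #22 SA[22]=11  'faffabccddbcebfefa'
  #23 SA[23]=8  'fagfaffabccddbcebfefa'
  #24 SA[24]=6  'fcfagfaffabccddbcebfefa'
  #25 SA[25]=25  'fefa'
  #26 SA[26]=13  'ffabccddbcebfefa'
  #27 SA[27]=0  'gdafabfcfagfaffabccddbcebfefa'
  #28 SA[28]=10  'gfaffabccddbcebfefa'

SA = [28, 15, 4, 2, 12, 9, 16, 21, 5, 24, 17, 18, 22, 7, 1, 20, 19, 23, 26, 27, 14, 3, 11, 8, 6, 25, 13, 0, 10]
rank  pair      lcp
   1  s[28:],s[15:]  1  'a'
   2  s[15:],s[4:]  2  'ab'
   3  s[4:],s[2:]  1  'a'
   4  s[2:],s[12:]  2  'af'
   5  s[12:],s[9:]  1  'a'
   6  s[9:],s[16:]  0  ''
   7  s[16:],s[21:]  2  'bc'
   8  s[21:],s[5:]  1  'b'
   9  s[5:],s[24:]  2  'bf'
  10  s[24:],s[17:]  0  ''
  11  s[17:],s[18:]  1  'c'
  12  s[18:],s[22:]  1  'c'
  13  s[22:],s[7:]  1  'c'
  14  s[7:],s[1:]  0  ''
  15  s[1:],s[20:]  1  'd'
  16  s[20:],s[19:]  1  'd'
  17  s[19:],s[23:]  0  ''
  18  s[23:],s[26:]  1  'e'
  19  s[26:],s[27:]  0  ''
  20  s[27:],s[14:]  2  'fa'
  21  s[14:],s[3:]  3  'fab'
  22  s[3:],s[11:]  2  'fa'
  23  s[11:],s[8:]  2  'fa'
  24  s[8:],s[6:]  1  'f'
  25  s[6:],s[25:]  1  'f'
  26  s[25:],s[13:]  1  'f'
  27  s[13:],s[0:]  0  ''
  28  s[0:],s[10:]  1  'g'

n(n+1)/2 = 29·30/2 = 435
Σ LCP = 0 + 1 + 2 + 1 + 2 + 1 + 0 + 2 + 1 + 2 + 0 + 1 + 1 + 1 + 0 + 1 + 1 + 0 + 1 + 0 + 2 + 3 + 2 + 2 + 1 + 1 + 1 + 0 + 1 = 31
distinct = 435 − 31 = 404

404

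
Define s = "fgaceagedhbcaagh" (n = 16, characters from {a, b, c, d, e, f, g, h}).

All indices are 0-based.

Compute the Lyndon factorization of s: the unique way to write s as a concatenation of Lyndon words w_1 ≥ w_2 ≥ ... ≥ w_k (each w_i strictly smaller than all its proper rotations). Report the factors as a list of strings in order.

["fg", "aceagedhbc", "aagh"]

emit factor 1: 'fg' (i=0, period=2)
emit factor 2: 'aceagedhbc' (i=2, period=10)
emit factor 3: 'aagh' (i=12, period=4)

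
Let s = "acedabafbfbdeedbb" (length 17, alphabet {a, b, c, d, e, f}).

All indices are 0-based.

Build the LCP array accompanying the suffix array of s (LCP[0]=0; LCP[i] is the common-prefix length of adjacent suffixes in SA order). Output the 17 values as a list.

sorted suffixes:
  #0 SA[0]=4  'abafbfbdeedbb'
  #1 SA[1]=0  'acedabafbfbdeedbb'
  #2 SA[2]=6  'afbfbdeedbb'
  #3 SA[3]=16  'b'
  #4 SA[4]=5  'bafbfbdeedbb'
  #5 SA[5]=15  'bb'
  #6 SA[6]=10  'bdeedbb'
  #7 SA[7]=8  'bfbdeedbb'
  #8 SA[8]=1  'cedabafbfbdeedbb'
  #9 SA[9]=3  'dabafbfbdeedbb'
  #10 SA[10]=14  'dbb'
  #11 SA[11]=11  'deedbb'
  #12 SA[12]=2  'edabafbfbdeedbb'
  #13 SA[13]=13  'edbb'
  #14 SA[14]=12  'eedbb'
  #15 SA[15]=9  'fbdeedbb'
  #16 SA[16]=7  'fbfbdeedbb'

SA = [4, 0, 6, 16, 5, 15, 10, 8, 1, 3, 14, 11, 2, 13, 12, 9, 7]
rank  pair      lcp
   1  s[4:],s[0:]  1  'a'
   2  s[0:],s[6:]  1  'a'
   3  s[6:],s[16:]  0  ''
   4  s[16:],s[5:]  1  'b'
   5  s[5:],s[15:]  1  'b'
   6  s[15:],s[10:]  1  'b'
   7  s[10:],s[8:]  1  'b'
   8  s[8:],s[1:]  0  ''
   9  s[1:],s[3:]  0  ''
  10  s[3:],s[14:]  1  'd'
  11  s[14:],s[11:]  1  'd'
  12  s[11:],s[2:]  0  ''
  13  s[2:],s[13:]  2  'ed'
  14  s[13:],s[12:]  1  'e'
  15  s[12:],s[9:]  0  ''
  16  s[9:],s[7:]  2  'fb'

[0, 1, 1, 0, 1, 1, 1, 1, 0, 0, 1, 1, 0, 2, 1, 0, 2]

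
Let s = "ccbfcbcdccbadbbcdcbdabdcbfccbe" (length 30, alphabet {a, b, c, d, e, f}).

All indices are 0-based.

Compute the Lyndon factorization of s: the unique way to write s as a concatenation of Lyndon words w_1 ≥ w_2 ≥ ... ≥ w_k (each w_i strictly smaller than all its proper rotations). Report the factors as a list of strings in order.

emit factor 1: 'c' (i=0, period=1)
emit factor 2: 'c' (i=1, period=1)
emit factor 3: 'bfc' (i=2, period=3)
emit factor 4: 'bcdcc' (i=5, period=5)
emit factor 5: 'b' (i=10, period=1)
emit factor 6: 'adbbcdcbd' (i=11, period=9)
emit factor 7: 'abdcbfccbe' (i=20, period=10)

["c", "c", "bfc", "bcdcc", "b", "adbbcdcbd", "abdcbfccbe"]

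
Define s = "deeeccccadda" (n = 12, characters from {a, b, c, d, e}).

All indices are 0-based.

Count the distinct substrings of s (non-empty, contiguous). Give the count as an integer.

66

rank→(start, suffix):
  0 → (11, 'a')
  1 → (8, 'adda')
  2 → (7, 'cadda')
  3 → (6, 'ccadda')
  4 → (5, 'cccadda')
  5 → (4, 'ccccadda')
  6 → (10, 'da')
  7 → (9, 'dda')
  8 → (0, 'deeeccccadda')
  9 → (3, 'eccccadda')
  10 → (2, 'eeccccadda')
  11 → (1, 'eeeccccadda')

SA = [11, 8, 7, 6, 5, 4, 10, 9, 0, 3, 2, 1]
i: (SA[i-1],SA[i]) lcp shared
  1: (11,8) 1 'a'
  2: (8,7) 0 ''
  3: (7,6) 1 'c'
  4: (6,5) 2 'cc'
  5: (5,4) 3 'ccc'
  6: (4,10) 0 ''
  7: (10,9) 1 'd'
  8: (9,0) 1 'd'
  9: (0,3) 0 ''
  10: (3,2) 1 'e'
  11: (2,1) 2 'ee'

n(n+1)/2 = 12·13/2 = 78
Σ LCP = 0 + 1 + 0 + 1 + 2 + 3 + 0 + 1 + 1 + 0 + 1 + 2 = 12
distinct = 78 − 12 = 66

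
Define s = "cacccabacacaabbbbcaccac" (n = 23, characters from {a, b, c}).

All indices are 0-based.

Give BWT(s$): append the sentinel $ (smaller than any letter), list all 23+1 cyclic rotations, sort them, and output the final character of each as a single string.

cccaccbccaabbbaaccab$caa

rank  rotation                  last
    0  $cacccabacacaabbbbcaccac  c
    1  aabbbbcaccac$cacccabacac  c
    2  abacacaabbbbcaccac$caccc  c
    3  abbbbcaccac$cacccabacaca  a
    4  ac$cacccabacacaabbbbcacc  c
    5  acaabbbbcaccac$cacccabac  c
    6  acacaabbbbcaccac$cacccab  b
    7  accac$cacccabacacaabbbbc  c
    8  acccabacacaabbbbcaccac$c  c
    9  bacacaabbbbcaccac$caccca  a
   10  bbbbcaccac$cacccabacacaa  a
   11  bbbcaccac$cacccabacacaab  b
   12  bbcaccac$cacccabacacaabb  b
   13  bcaccac$cacccabacacaabbb  b
   14  c$cacccabacacaabbbbcacca  a
   15  caabbbbcaccac$cacccabaca  a
   16  cabacacaabbbbcaccac$cacc  c
   17  cac$cacccabacacaabbbbcac  c
   18  cacaabbbbcaccac$cacccaba  a
   19  caccac$cacccabacacaabbbb  b
   20  cacccabacacaabbbbcaccac$  $
   21  ccabacacaabbbbcaccac$cac  c
   22  ccac$cacccabacacaabbbbca  a
   23  cccabacacaabbbbcaccac$ca  a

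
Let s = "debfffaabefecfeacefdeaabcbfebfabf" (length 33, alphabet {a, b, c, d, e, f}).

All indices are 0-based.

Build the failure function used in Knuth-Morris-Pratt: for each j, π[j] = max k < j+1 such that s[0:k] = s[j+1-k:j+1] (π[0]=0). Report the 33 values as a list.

π[0] = 0
j=1 s[j]='e': π[1]=0 (border '')
j=2 s[j]='b': π[2]=0 (border '')
j=3 s[j]='f': π[3]=0 (border '')
j=4 s[j]='f': π[4]=0 (border '')
j=5 s[j]='f': π[5]=0 (border '')
j=6 s[j]='a': π[6]=0 (border '')
j=7 s[j]='a': π[7]=0 (border '')
j=8 s[j]='b': π[8]=0 (border '')
j=9 s[j]='e': π[9]=0 (border '')
j=10 s[j]='f': π[10]=0 (border '')
j=11 s[j]='e': π[11]=0 (border '')
j=12 s[j]='c': π[12]=0 (border '')
j=13 s[j]='f': π[13]=0 (border '')
j=14 s[j]='e': π[14]=0 (border '')
j=15 s[j]='a': π[15]=0 (border '')
j=16 s[j]='c': π[16]=0 (border '')
j=17 s[j]='e': π[17]=0 (border '')
j=18 s[j]='f': π[18]=0 (border '')
j=19 s[j]='d': π[19]=1 (border 'd')
j=20 s[j]='e': π[20]=2 (border 'de')
j=21 s[j]='a': k: 2→0; π[21]=0 (border '')
j=22 s[j]='a': π[22]=0 (border '')
j=23 s[j]='b': π[23]=0 (border '')
j=24 s[j]='c': π[24]=0 (border '')
j=25 s[j]='b': π[25]=0 (border '')
j=26 s[j]='f': π[26]=0 (border '')
j=27 s[j]='e': π[27]=0 (border '')
j=28 s[j]='b': π[28]=0 (border '')
j=29 s[j]='f': π[29]=0 (border '')
j=30 s[j]='a': π[30]=0 (border '')
j=31 s[j]='b': π[31]=0 (border '')
j=32 s[j]='f': π[32]=0 (border '')

[0, 0, 0, 0, 0, 0, 0, 0, 0, 0, 0, 0, 0, 0, 0, 0, 0, 0, 0, 1, 2, 0, 0, 0, 0, 0, 0, 0, 0, 0, 0, 0, 0]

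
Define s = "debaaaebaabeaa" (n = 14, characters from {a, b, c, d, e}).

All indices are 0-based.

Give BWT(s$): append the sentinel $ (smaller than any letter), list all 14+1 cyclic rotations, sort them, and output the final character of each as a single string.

aaebbaaaeea$bda

rank  rotation         last
    0  $debaaaebaabeaa  a
    1  a$debaaaebaabea  a
    2  aa$debaaaebaabe  e
    3  aaaebaabeaa$deb  b
    4  aabeaa$debaaaeb  b
    5  aaebaabeaa$deba  a
    6  abeaa$debaaaeba  a
    7  aebaabeaa$debaa  a
    8  baaaebaabeaa$de  e
    9  baabeaa$debaaae  e
   10  beaa$debaaaebaa  a
   11  debaaaebaabeaa$  $
   12  eaa$debaaaebaab  b
   13  ebaaaebaabeaa$d  d
   14  ebaabeaa$debaaa  a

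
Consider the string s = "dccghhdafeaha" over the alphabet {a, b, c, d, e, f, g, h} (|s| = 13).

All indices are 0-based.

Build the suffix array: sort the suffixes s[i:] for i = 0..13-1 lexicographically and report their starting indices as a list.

[12, 7, 10, 1, 2, 6, 0, 9, 8, 3, 11, 5, 4]

rank→(start, suffix):
  0 → (12, 'a')
  1 → (7, 'afeaha')
  2 → (10, 'aha')
  3 → (1, 'ccghhdafeaha')
  4 → (2, 'cghhdafeaha')
  5 → (6, 'dafeaha')
  6 → (0, 'dccghhdafeaha')
  7 → (9, 'eaha')
  8 → (8, 'feaha')
  9 → (3, 'ghhdafeaha')
  10 → (11, 'ha')
  11 → (5, 'hdafeaha')
  12 → (4, 'hhdafeaha')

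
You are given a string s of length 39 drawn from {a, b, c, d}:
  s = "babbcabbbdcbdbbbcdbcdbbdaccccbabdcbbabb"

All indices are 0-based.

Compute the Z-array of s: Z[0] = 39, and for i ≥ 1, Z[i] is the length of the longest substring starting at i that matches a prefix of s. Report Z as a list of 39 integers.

[39, 0, 1, 1, 0, 0, 1, 1, 1, 0, 0, 1, 0, 1, 1, 1, 0, 0, 1, 0, 0, 1, 1, 0, 0, 0, 0, 0, 0, 3, 0, 1, 0, 0, 1, 4, 0, 1, 1]

Z[0]=39
i=1: outside box; Z[1]=0
i=2: outside box; Z[2]=1 extend→box=[2,3)
i=3: outside box; Z[3]=1 extend→box=[3,4)
i=4: outside box; Z[4]=0
i=5: outside box; Z[5]=0
i=6: outside box; Z[6]=1 extend→box=[6,7)
i=7: outside box; Z[7]=1 extend→box=[7,8)
i=8: outside box; Z[8]=1 extend→box=[8,9)
i=9: outside box; Z[9]=0
i=10: outside box; Z[10]=0
i=11: outside box; Z[11]=1 extend→box=[11,12)
i=12: outside box; Z[12]=0
i=13: outside box; Z[13]=1 extend→box=[13,14)
i=14: outside box; Z[14]=1 extend→box=[14,15)
i=15: outside box; Z[15]=1 extend→box=[15,16)
i=16: outside box; Z[16]=0
i=17: outside box; Z[17]=0
i=18: outside box; Z[18]=1 extend→box=[18,19)
i=19: outside box; Z[19]=0
i=20: outside box; Z[20]=0
i=21: outside box; Z[21]=1 extend→box=[21,22)
i=22: outside box; Z[22]=1 extend→box=[22,23)
i=23: outside box; Z[23]=0
i=24: outside box; Z[24]=0
i=25: outside box; Z[25]=0
i=26: outside box; Z[26]=0
i=27: outside box; Z[27]=0
i=28: outside box; Z[28]=0
i=29: outside box; Z[29]=3 extend→box=[29,32)
i=30: min(r-i=2, Z[1]=0)=0; Z[30]=0
i=31: min(r-i=1, Z[2]=1)=1; Z[31]=1
i=32: outside box; Z[32]=0
i=33: outside box; Z[33]=0
i=34: outside box; Z[34]=1 extend→box=[34,35)
i=35: outside box; Z[35]=4 extend→box=[35,39)
i=36: min(r-i=3, Z[1]=0)=0; Z[36]=0
i=37: min(r-i=2, Z[2]=1)=1; Z[37]=1
i=38: min(r-i=1, Z[3]=1)=1; Z[38]=1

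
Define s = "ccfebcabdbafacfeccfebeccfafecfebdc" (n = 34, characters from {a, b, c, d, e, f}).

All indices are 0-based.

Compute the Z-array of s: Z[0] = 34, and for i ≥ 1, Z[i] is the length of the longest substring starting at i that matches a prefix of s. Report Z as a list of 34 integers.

Z[0]=34
i=1: fresh scan; Z[1]=1 scan→box=[1,2)
i=2: fresh scan; Z[2]=0
i=3: fresh scan; Z[3]=0
i=4: fresh scan; Z[4]=0
i=5: fresh scan; Z[5]=1 scan→box=[5,6)
i=6: fresh scan; Z[6]=0
i=7: fresh scan; Z[7]=0
i=8: fresh scan; Z[8]=0
i=9: fresh scan; Z[9]=0
i=10: fresh scan; Z[10]=0
i=11: fresh scan; Z[11]=0
i=12: fresh scan; Z[12]=0
i=13: fresh scan; Z[13]=1 scan→box=[13,14)
i=14: fresh scan; Z[14]=0
i=15: fresh scan; Z[15]=0
i=16: fresh scan; Z[16]=5 scan→box=[16,21)
i=17: min(r-i=4, Z[1]=1)=1; Z[17]=1
i=18: min(r-i=3, Z[2]=0)=0; Z[18]=0
i=19: min(r-i=2, Z[3]=0)=0; Z[19]=0
i=20: min(r-i=1, Z[4]=0)=0; Z[20]=0
i=21: fresh scan; Z[21]=0
i=22: fresh scan; Z[22]=3 scan→box=[22,25)
i=23: min(r-i=2, Z[1]=1)=1; Z[23]=1
i=24: min(r-i=1, Z[2]=0)=0; Z[24]=0
i=25: fresh scan; Z[25]=0
i=26: fresh scan; Z[26]=0
i=27: fresh scan; Z[27]=0
i=28: fresh scan; Z[28]=1 scan→box=[28,29)
i=29: fresh scan; Z[29]=0
i=30: fresh scan; Z[30]=0
i=31: fresh scan; Z[31]=0
i=32: fresh scan; Z[32]=0
i=33: fresh scan; Z[33]=1 scan→box=[33,34)

[34, 1, 0, 0, 0, 1, 0, 0, 0, 0, 0, 0, 0, 1, 0, 0, 5, 1, 0, 0, 0, 0, 3, 1, 0, 0, 0, 0, 1, 0, 0, 0, 0, 1]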